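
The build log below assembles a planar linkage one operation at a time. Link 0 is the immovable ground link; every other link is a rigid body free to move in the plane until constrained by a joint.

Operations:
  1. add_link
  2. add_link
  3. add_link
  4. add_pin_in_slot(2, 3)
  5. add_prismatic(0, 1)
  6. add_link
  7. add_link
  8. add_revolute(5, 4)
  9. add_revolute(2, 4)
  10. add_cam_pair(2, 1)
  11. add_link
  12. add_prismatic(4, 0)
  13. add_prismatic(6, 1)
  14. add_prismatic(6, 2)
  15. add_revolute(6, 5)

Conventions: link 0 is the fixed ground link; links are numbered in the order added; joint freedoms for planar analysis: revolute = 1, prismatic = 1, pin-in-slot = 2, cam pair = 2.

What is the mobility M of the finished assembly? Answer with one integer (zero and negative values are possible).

ground; <1,0,0>
#1 <2,0,0>
#2 <3,0,0>
#3 <4,0,0>
PS:2↔3 J2 <4,0,1>
P:0↔1 J1 <4,1,1>
#4 <5,1,1>
#5 <6,1,1>
R:5↔4 J1 <6,2,1>
R:2↔4 J1 <6,3,1>
C:2↔1 J2 <6,3,2>
#6 <7,3,2>
P:4↔0 J1 <7,4,2>
P:6↔1 J1 <7,5,2>
P:6↔2 J1 <7,6,2>
R:6↔5 J1 <7,7,2>
3×6 − 2×7 − 1×2 = 2

M = 2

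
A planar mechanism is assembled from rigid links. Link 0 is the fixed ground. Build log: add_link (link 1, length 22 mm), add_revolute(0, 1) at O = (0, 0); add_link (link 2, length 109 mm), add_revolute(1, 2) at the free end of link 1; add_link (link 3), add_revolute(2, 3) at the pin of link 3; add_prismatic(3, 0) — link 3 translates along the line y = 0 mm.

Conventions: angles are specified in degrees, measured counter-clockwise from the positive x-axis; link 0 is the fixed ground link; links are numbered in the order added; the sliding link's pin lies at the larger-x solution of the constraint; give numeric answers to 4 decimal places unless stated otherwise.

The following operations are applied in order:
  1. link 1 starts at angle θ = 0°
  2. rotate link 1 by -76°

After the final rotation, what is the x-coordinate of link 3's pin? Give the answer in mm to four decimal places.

geometry: r = 22 mm, L = 109 mm, e = 0 mm; θ starts at 0°
rotate link 1 by -76°: θ ← 0° -76° = -76°
crank pin P = (r cos θ, r sin θ) = (5.322282, -21.346506)
h = r sin θ − e = -21.346506 − 0 = -21.346506
x = r cos θ + √(L² − h²) = 5.322282 + 106.889320 = 112.211601

112.2116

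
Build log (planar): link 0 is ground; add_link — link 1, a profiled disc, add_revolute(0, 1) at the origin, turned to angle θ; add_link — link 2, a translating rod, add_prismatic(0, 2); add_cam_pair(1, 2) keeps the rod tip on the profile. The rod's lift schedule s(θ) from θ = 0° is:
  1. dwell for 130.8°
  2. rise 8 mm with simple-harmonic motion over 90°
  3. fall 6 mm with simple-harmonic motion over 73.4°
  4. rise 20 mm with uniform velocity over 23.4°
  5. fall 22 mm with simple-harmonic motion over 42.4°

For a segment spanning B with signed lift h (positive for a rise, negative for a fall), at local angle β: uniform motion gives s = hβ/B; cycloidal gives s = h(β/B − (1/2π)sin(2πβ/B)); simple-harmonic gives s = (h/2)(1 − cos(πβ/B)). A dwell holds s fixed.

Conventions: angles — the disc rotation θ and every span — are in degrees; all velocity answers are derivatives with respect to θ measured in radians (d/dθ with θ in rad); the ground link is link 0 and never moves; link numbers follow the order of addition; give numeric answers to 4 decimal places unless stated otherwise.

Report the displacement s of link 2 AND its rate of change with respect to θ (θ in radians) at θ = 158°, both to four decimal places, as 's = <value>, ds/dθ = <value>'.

seg 1 [0°–130.8°] dwell: s stays 0.0000
seg 2 [130.8°–220.8°] simple-harmonic, h=8: θ=158° here. β=27.2, B=90. 8/2·(1 − cos(π·0.3022)) = 1.6715 → s = 1.6715
velocity in seg [130.8°–220.8°] (simple-harmonic), θ in radians: β = 27.2° = 0.4747 rad, B = 90° = 1.5708 rad; ds/dθ = (πh/(2B)) sin(πβ/B) = (π·8/(2·1.5708)) sin(π·0.3022) = 6.504806 mm/rad

s = 1.6715, ds/dθ = 6.5048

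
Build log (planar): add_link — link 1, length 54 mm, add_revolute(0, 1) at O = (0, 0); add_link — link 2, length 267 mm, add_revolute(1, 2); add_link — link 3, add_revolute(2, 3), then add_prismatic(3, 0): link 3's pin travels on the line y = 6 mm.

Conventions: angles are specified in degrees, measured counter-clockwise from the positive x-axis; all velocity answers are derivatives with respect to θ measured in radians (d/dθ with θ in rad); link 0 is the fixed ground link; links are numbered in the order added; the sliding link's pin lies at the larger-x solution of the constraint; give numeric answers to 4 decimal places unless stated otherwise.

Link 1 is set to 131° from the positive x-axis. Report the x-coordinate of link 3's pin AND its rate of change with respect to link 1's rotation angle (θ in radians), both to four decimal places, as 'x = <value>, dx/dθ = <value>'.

geometry: r = 54 mm, L = 267 mm, e = 6 mm
crank pin P = (r cos θ, r sin θ) = (-35.427188, 40.754317)
h = r sin θ − e = 40.754317 − 6 = 34.754317
x = r cos θ + √(L² − h²) = -35.427188 + 264.728422 = 229.301234
dx/dθ = −r sin θ − h·r cos θ/√(L² − h²) (θ in radians; h = 34.754317) = -36.103333

x = 229.3012, dx/dθ = -36.1033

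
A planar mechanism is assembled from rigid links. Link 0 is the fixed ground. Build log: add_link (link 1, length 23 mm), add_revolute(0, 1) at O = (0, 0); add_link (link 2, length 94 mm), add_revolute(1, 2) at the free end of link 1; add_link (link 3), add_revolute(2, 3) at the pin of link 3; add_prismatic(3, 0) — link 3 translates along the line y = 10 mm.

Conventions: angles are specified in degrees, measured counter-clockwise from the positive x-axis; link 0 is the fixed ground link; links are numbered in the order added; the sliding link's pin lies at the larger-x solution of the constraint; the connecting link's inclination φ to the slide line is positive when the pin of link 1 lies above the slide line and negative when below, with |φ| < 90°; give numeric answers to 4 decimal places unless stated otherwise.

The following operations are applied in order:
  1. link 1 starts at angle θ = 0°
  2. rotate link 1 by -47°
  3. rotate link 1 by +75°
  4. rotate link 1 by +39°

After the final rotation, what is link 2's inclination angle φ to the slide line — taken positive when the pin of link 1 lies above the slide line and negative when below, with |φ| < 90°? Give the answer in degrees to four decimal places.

geometry: r = 23 mm, L = 94 mm, e = 10 mm; θ starts at 0°
rotate link 1 by -47°: θ ← 0° -47° = -47°
rotate link 1 by +75°: θ ← -47° +75° = 28°
rotate link 1 by +39°: θ ← 28° +39° = 67°
h = r sin θ − e = 21.171612 − 10 = 11.171612
sin φ = h / L = 11.171612 / 94 = 0.11884693
φ = arcsin(0.11884693) = 6.825560°

6.8256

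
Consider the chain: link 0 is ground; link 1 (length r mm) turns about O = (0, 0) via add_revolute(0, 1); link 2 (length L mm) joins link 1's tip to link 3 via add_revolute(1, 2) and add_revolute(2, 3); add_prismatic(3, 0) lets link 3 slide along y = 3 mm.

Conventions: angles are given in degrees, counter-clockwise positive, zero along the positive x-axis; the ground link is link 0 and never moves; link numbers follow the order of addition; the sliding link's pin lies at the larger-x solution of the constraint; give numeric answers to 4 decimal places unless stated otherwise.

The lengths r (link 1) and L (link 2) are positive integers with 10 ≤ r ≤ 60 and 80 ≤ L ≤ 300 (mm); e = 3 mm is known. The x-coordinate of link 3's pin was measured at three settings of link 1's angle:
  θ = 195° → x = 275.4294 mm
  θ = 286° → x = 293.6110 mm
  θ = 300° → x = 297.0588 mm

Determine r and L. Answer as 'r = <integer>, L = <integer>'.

constraint per measurement: (x − r cos θ)² + (r sin θ − e)² = L²
subtracting the θ₁ and θ₂ equations cancels the r² and L² terms:
r = (x₁² − x₂²) / (2[(x₁cos θ₁ + e sin θ₁) − (x₂cos θ₂ + e sin θ₂)]) = 15.0001 → r = 15
L² = (x₁ − r cos θ₁)² + (r sin θ₁ − e)² = 84099.9792 → L = 290.0000 → L = 290
check at θ₃=300°: x = 297.0588 (printed 297.0588) ✓

r = 15, L = 290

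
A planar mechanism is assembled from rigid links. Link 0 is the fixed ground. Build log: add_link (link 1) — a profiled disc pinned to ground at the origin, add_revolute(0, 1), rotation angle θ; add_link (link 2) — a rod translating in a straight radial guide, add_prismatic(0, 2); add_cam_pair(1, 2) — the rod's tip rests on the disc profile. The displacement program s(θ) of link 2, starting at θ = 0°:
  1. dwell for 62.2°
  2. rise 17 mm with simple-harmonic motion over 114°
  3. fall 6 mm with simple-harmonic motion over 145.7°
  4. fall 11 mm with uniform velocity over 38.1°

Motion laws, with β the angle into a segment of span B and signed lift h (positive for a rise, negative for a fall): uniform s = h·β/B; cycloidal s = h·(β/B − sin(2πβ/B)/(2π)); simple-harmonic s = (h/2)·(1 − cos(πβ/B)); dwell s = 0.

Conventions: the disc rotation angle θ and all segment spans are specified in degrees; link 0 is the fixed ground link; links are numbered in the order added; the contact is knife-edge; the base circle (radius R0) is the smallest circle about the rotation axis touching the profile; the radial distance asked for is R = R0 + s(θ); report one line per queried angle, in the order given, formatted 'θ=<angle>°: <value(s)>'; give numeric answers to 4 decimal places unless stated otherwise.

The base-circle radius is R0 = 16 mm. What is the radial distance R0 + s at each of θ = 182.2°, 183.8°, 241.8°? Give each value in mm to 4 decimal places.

seg 1 [0°–62.2°] dwell: s stays 0.0000
seg 2 [62.2°–176.2°] simple-harmonic, h=17: full span → s += 17 → s = 17.0000
seg 3 [176.2°–321.9°] simple-harmonic, h=-6: θ=182.2° here. β=6, B=145.7. -6/2·(1 − cos(π·0.0412)) = -0.0251 → s = 16.9749
seg 3 [176.2°–321.9°] simple-harmonic, h=-6: θ=183.8° here. β=7.6, B=145.7. -6/2·(1 − cos(π·0.0522)) = -0.0402 → s = 16.9598
seg 3 [176.2°–321.9°] simple-harmonic, h=-6: θ=241.8° here. β=65.6, B=145.7. -6/2·(1 − cos(π·0.4502)) = -2.5329 → s = 14.4671
θ=182.2°: R = R0 + s = 16 + 16.9749 = 32.9749
θ=183.8°: R = R0 + s = 16 + 16.9598 = 32.9598
θ=241.8°: R = R0 + s = 16 + 14.4671 = 30.4671

θ=182.2°: 32.9749
θ=183.8°: 32.9598
θ=241.8°: 30.4671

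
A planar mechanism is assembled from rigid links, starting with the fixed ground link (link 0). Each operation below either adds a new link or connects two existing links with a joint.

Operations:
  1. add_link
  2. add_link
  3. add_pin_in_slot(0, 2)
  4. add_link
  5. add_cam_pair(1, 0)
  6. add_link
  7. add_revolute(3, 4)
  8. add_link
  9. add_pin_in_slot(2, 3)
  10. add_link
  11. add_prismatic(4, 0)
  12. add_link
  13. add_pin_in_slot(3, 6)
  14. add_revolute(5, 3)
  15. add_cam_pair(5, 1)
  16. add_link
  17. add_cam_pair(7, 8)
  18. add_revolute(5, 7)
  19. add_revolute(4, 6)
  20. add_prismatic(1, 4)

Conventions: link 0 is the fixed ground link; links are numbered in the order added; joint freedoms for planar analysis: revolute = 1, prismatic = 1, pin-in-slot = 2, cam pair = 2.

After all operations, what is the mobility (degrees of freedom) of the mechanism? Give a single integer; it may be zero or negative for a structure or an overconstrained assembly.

(L,J1,J2)=(1,0,0); link0 fixed
link1: (2,0,0)
link2: (3,0,0)
PS 0-2 [J2]: (3,0,1)
link3: (4,0,1)
C 1-0 [J2]: (4,0,2)
link4: (5,0,2)
R 3-4 [J1]: (5,1,2)
link5: (6,1,2)
PS 2-3 [J2]: (6,1,3)
link6: (7,1,3)
P 4-0 [J1]: (7,2,3)
link7: (8,2,3)
PS 3-6 [J2]: (8,2,4)
R 5-3 [J1]: (8,3,4)
C 5-1 [J2]: (8,3,5)
link8: (9,3,5)
C 7-8 [J2]: (9,3,6)
R 5-7 [J1]: (9,4,6)
R 4-6 [J1]: (9,5,6)
P 1-4 [J1]: (9,6,6)
Grübler: 3·8 − 2·6 − 6 = 6

M = 6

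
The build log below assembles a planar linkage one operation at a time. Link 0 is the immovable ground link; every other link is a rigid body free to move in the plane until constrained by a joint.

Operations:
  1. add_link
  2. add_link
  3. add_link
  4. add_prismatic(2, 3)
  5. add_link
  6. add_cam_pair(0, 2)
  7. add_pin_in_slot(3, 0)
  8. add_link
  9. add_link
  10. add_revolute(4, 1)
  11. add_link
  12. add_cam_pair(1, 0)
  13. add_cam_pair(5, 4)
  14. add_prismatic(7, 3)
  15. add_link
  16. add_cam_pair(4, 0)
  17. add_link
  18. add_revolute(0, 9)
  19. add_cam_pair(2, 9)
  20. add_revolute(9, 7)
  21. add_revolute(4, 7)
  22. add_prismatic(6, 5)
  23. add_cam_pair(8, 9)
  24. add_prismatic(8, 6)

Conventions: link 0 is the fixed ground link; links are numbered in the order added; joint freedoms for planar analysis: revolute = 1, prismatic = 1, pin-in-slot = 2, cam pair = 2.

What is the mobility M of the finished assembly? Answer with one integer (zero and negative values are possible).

(L,J1,J2)=(1,0,0); link0 fixed
link1: (2,0,0)
link2: (3,0,0)
link3: (4,0,0)
P 2-3 [J1]: (4,1,0)
link4: (5,1,0)
C 0-2 [J2]: (5,1,1)
PS 3-0 [J2]: (5,1,2)
link5: (6,1,2)
link6: (7,1,2)
R 4-1 [J1]: (7,2,2)
link7: (8,2,2)
C 1-0 [J2]: (8,2,3)
C 5-4 [J2]: (8,2,4)
P 7-3 [J1]: (8,3,4)
link8: (9,3,4)
C 4-0 [J2]: (9,3,5)
link9: (10,3,5)
R 0-9 [J1]: (10,4,5)
C 2-9 [J2]: (10,4,6)
R 9-7 [J1]: (10,5,6)
R 4-7 [J1]: (10,6,6)
P 6-5 [J1]: (10,7,6)
C 8-9 [J2]: (10,7,7)
P 8-6 [J1]: (10,8,7)
Grübler: 3·9 − 2·8 − 7 = 4

M = 4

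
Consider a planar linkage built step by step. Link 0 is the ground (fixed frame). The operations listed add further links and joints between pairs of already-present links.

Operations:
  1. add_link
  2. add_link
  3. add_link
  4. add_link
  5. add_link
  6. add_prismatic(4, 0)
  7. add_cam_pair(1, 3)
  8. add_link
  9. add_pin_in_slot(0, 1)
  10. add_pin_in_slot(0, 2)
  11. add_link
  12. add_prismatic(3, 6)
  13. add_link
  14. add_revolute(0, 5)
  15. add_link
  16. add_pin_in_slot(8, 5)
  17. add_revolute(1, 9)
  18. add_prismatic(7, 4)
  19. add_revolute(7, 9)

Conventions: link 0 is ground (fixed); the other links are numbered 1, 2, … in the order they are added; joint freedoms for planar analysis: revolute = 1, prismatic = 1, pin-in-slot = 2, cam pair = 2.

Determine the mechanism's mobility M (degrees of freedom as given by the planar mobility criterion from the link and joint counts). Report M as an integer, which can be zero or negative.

L=1 J1=0 J2=0
add link → L=2 J1=0 J2=0
add link → L=3 J1=0 J2=0
add link → L=4 J1=0 J2=0
add link → L=5 J1=0 J2=0
add link → L=6 J1=0 J2=0
P@4,0 dof=1 J1 → L=6 J1=1 J2=0
C@1,3 dof=2 J2 → L=6 J1=1 J2=1
add link → L=7 J1=1 J2=1
PS@0,1 dof=2 J2 → L=7 J1=1 J2=2
PS@0,2 dof=2 J2 → L=7 J1=1 J2=3
add link → L=8 J1=1 J2=3
P@3,6 dof=1 J1 → L=8 J1=2 J2=3
add link → L=9 J1=2 J2=3
R@0,5 dof=1 J1 → L=9 J1=3 J2=3
add link → L=10 J1=3 J2=3
PS@8,5 dof=2 J2 → L=10 J1=3 J2=4
R@1,9 dof=1 J1 → L=10 J1=4 J2=4
P@7,4 dof=1 J1 → L=10 J1=5 J2=4
R@7,9 dof=1 J1 → L=10 J1=6 J2=4
M=3(L−1)−2J1−J2=3·9−2·6−4=11

M = 11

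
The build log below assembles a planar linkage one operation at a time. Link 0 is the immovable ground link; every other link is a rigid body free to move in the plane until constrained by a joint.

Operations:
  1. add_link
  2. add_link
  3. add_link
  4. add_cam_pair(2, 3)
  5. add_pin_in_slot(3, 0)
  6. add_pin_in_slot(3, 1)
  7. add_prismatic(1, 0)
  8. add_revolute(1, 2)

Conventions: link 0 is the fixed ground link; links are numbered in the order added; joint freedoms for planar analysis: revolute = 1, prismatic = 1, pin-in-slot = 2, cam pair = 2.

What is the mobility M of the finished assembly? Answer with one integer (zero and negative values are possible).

ground; <1,0,0>
#1 <2,0,0>
#2 <3,0,0>
#3 <4,0,0>
C:2↔3 J2 <4,0,1>
PS:3↔0 J2 <4,0,2>
PS:3↔1 J2 <4,0,3>
P:1↔0 J1 <4,1,3>
R:1↔2 J1 <4,2,3>
3×3 − 2×2 − 1×3 = 2

M = 2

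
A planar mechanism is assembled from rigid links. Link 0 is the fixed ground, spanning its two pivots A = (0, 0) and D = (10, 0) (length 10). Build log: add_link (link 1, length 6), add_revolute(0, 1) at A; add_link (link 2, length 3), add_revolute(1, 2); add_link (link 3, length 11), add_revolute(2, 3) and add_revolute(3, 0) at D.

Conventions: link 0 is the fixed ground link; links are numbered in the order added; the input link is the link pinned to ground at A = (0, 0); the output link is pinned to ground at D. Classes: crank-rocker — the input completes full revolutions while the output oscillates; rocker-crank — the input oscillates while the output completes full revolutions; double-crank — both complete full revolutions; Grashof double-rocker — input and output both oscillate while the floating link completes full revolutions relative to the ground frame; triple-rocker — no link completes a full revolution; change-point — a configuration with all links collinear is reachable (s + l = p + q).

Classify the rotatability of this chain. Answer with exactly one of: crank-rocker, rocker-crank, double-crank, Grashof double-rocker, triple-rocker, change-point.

lengths: ground=10, input=6, coupler=3, output=11
sorted: s=3 (shortest), l=11 (longest), p+q=16
s + l = 14 vs p + q = 16
s + l < p + q (Grashof) with shortest = coupler link → Grashof double-rocker

Grashof double-rocker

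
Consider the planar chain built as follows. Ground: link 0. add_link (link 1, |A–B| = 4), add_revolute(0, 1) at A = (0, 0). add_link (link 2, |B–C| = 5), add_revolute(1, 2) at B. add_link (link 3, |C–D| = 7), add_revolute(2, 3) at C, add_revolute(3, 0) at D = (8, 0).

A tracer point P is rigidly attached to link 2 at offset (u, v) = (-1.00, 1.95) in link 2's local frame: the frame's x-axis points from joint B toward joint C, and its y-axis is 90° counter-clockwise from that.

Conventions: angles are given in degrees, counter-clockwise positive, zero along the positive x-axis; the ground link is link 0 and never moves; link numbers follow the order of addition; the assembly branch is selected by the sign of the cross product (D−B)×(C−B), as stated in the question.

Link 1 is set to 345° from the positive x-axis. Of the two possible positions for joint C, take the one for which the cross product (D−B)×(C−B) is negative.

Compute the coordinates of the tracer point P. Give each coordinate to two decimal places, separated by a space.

A=(0,0), D=(8.00,0)
B = A + 4.00·(cos345°, sin345°) = (3.8637, -1.0353)
|BD| = 4.2639
circle(B,5.00) ∩ circle(D,7.00): a=-0.6824, h=4.9532
  candidates: C₊=(1.9991,3.6040) cross=21.120; C₋=(4.4044,-6.0060) cross=-21.120
  branch - wants cross < 0 → take C=(4.4044,-6.0060) (cross=-21.120)
ex = (C−B)/|BC| = (0.1081,-0.9941); ey = (0.9941,0.1081)
P = B + -1.00·ex + 1.95·ey = (5.6941,0.1697)

5.69 0.17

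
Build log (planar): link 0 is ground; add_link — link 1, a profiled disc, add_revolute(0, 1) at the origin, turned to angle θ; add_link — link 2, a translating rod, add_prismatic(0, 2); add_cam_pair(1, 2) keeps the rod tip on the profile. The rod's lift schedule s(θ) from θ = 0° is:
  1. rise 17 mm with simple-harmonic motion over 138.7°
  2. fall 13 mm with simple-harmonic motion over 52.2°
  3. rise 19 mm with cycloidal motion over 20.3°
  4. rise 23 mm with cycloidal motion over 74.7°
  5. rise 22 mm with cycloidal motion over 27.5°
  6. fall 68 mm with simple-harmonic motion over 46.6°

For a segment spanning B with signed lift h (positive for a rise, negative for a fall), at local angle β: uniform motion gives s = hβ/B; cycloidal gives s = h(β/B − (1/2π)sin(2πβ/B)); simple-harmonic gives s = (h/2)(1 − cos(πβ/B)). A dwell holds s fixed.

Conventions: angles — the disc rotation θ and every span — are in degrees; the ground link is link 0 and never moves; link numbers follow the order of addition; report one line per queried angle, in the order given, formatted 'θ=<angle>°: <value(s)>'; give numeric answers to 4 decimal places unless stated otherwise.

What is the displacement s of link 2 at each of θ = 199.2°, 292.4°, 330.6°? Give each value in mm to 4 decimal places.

seg 1 [0°–138.7°] simple-harmonic, h=17: full span → s += 17 → s = 17.0000
seg 2 [138.7°–190.9°] simple-harmonic, h=-13: full span → s += -13 → s = 4.0000
seg 3 [190.9°–211.2°] cycloidal, h=19: θ=199.2° here. β=8.3, B=20.3. 19·(0.4089 − sin(2π·0.4089)/(2π)) = 6.1300 → s = 10.1300
seg 3 [190.9°–211.2°] cycloidal, h=19: full span → s += 19 → s = 23.0000
seg 4 [211.2°–285.9°] cycloidal, h=23: full span → s += 23 → s = 46.0000
seg 5 [285.9°–313.4°] cycloidal, h=22: θ=292.4° here. β=6.5, B=27.5. 22·(0.2364 − sin(2π·0.2364)/(2π)) = 1.7114 → s = 47.7114
seg 5 [285.9°–313.4°] cycloidal, h=22: full span → s += 22 → s = 68.0000
seg 6 [313.4°–360°] simple-harmonic, h=-68: θ=330.6° here. β=17.2, B=46.6. -68/2·(1 − cos(π·0.3691)) = -20.4087 → s = 47.5913

θ=199.2°: 10.1300
θ=292.4°: 47.7114
θ=330.6°: 47.5913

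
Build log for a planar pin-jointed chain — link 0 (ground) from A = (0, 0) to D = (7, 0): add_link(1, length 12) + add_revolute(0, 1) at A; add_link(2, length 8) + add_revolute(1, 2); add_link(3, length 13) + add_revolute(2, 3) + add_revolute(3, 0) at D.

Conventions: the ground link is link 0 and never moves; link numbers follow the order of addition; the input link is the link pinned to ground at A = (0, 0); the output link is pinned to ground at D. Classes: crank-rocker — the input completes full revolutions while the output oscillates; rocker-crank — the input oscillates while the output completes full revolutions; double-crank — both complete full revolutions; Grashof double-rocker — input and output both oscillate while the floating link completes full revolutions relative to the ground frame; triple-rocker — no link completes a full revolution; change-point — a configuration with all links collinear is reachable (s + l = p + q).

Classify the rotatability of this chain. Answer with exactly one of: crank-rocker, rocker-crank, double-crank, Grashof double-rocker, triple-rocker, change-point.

lengths: ground=7, input=12, coupler=8, output=13
sorted: s=7 (shortest), l=13 (longest), p+q=20
s + l = 20 vs p + q = 20
s + l = p + q → change-point (collinear configuration reachable)

change-point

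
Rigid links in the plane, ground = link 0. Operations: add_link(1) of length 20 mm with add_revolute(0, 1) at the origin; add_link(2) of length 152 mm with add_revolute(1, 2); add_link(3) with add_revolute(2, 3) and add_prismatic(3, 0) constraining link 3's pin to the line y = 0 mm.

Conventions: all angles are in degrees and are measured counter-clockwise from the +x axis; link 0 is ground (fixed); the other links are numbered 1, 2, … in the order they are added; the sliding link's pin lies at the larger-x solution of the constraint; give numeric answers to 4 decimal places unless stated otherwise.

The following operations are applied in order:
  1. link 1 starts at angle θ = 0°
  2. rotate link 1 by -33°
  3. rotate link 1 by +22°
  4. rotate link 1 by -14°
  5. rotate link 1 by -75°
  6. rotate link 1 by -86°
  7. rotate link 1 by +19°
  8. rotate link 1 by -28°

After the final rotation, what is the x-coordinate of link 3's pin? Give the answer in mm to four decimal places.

geometry: r = 20 mm, L = 152 mm, e = 0 mm; θ starts at 0°
rotate link 1 by -33°: θ ← 0° -33° = -33°
rotate link 1 by +22°: θ ← -33° +22° = -11°
rotate link 1 by -14°: θ ← -11° -14° = -25°
rotate link 1 by -75°: θ ← -25° -75° = -100°
rotate link 1 by -86°: θ ← -100° -86° = -186°
rotate link 1 by +19°: θ ← -186° +19° = -167°
rotate link 1 by -28°: θ ← -167° -28° = -195°
crank pin P = (r cos θ, r sin θ) = (-19.318517, 5.176381)
h = r sin θ − e = 5.176381 − 0 = 5.176381
x = r cos θ + √(L² − h²) = -19.318517 + 151.911833 = 132.593317

132.5933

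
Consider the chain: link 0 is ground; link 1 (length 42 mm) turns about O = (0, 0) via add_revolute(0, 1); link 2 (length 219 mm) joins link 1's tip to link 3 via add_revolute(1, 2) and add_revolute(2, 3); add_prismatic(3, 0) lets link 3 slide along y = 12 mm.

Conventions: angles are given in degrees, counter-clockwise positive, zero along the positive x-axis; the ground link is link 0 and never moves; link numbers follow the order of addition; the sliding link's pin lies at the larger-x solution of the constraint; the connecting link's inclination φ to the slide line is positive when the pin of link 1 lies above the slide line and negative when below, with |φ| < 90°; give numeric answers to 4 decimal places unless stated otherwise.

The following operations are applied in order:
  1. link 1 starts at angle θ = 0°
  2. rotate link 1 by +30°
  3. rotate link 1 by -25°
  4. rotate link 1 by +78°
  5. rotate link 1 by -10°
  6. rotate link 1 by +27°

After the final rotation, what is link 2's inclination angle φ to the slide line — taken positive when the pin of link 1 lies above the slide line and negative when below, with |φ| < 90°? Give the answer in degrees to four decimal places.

geometry: r = 42 mm, L = 219 mm, e = 12 mm; θ starts at 0°
rotate link 1 by +30°: θ ← 0° +30° = 30°
rotate link 1 by -25°: θ ← 30° -25° = 5°
rotate link 1 by +78°: θ ← 5° +78° = 83°
rotate link 1 by -10°: θ ← 83° -10° = 73°
rotate link 1 by +27°: θ ← 73° +27° = 100°
h = r sin θ − e = 41.361926 − 12 = 29.361926
sin φ = h / L = 29.361926 / 219 = 0.13407272
φ = arcsin(0.13407272) = 7.705003°

7.7050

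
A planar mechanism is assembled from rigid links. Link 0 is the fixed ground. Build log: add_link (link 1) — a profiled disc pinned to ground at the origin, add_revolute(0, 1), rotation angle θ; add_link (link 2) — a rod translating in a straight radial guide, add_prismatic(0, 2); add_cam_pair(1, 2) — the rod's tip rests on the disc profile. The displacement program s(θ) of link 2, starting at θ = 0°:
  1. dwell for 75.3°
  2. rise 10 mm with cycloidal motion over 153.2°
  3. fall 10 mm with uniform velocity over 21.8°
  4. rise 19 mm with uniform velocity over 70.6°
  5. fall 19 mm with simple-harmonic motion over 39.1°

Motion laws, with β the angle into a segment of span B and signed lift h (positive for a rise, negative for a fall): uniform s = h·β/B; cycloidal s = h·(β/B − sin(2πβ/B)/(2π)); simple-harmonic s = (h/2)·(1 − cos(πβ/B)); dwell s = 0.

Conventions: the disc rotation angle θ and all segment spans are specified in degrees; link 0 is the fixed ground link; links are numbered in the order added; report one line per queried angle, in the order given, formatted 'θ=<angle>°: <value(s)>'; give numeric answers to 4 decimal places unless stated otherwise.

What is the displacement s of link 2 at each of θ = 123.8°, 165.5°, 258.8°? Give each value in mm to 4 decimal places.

seg 1 [0°–75.3°] dwell: s stays 0.0000
seg 2 [75.3°–228.5°] cycloidal, h=10: θ=123.8° here. β=48.5, B=153.2. 10·(0.3166 − sin(2π·0.3166)/(2π)) = 1.7115 → s = 1.7115
seg 2 [75.3°–228.5°] cycloidal, h=10: θ=165.5° here. β=90.2, B=153.2. 10·(0.5888 − sin(2π·0.5888)/(2π)) = 6.7301 → s = 6.7301
seg 2 [75.3°–228.5°] cycloidal, h=10: full span → s += 10 → s = 10.0000
seg 3 [228.5°–250.3°] uniform, h=-10: full span → s += -10 → s = 0.0000
seg 4 [250.3°–320.9°] uniform, h=19: θ=258.8° here. β=8.5, B=70.6. 19·8.5/70.6 = 2.2875 → s = 2.2875

θ=123.8°: 1.7115
θ=165.5°: 6.7301
θ=258.8°: 2.2875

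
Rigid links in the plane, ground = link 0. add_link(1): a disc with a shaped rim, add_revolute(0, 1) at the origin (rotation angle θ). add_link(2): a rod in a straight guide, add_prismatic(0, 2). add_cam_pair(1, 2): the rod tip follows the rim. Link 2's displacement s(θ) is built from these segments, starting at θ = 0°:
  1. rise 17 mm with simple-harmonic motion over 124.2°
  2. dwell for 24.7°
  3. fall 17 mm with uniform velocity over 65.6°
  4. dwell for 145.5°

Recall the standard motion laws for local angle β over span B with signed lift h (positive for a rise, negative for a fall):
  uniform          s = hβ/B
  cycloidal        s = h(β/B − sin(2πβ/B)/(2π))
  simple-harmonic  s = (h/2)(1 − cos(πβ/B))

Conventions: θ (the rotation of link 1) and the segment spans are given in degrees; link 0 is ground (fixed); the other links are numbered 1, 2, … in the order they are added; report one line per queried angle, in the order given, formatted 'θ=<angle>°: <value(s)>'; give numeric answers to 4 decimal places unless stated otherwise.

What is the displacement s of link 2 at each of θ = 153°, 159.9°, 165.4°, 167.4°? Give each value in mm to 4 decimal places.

segment 1 (0° to 124.2°, simple-harmonic, h = 17) is passed completely: s = 0.0000 + (17) = 17.0000
segment 2 (124.2° to 148.9°, dwell): s unchanged at 17.0000
θ = 153° falls in segment 3 (148.9° to 214.5°, uniform, h = -17): β = 153 − 148.9 = 4.1°, B = 65.6°; Δs = -17·4.1/65.6 = -1.0625; s = 17.0000 − 1.0625 = 15.9375
θ = 159.9° falls in segment 3 (148.9° to 214.5°, uniform, h = -17): β = 159.9 − 148.9 = 11°, B = 65.6°; Δs = -17·11/65.6 = -2.8506; s = 17.0000 − 2.8506 = 14.1494
θ = 165.4° falls in segment 3 (148.9° to 214.5°, uniform, h = -17): β = 165.4 − 148.9 = 16.5°, B = 65.6°; Δs = -17·16.5/65.6 = -4.2759; s = 17.0000 − 4.2759 = 12.7241
θ = 167.4° falls in segment 3 (148.9° to 214.5°, uniform, h = -17): β = 167.4 − 148.9 = 18.5°, B = 65.6°; Δs = -17·18.5/65.6 = -4.7942; s = 17.0000 − 4.7942 = 12.2058

θ=153°: 15.9375
θ=159.9°: 14.1494
θ=165.4°: 12.7241
θ=167.4°: 12.2058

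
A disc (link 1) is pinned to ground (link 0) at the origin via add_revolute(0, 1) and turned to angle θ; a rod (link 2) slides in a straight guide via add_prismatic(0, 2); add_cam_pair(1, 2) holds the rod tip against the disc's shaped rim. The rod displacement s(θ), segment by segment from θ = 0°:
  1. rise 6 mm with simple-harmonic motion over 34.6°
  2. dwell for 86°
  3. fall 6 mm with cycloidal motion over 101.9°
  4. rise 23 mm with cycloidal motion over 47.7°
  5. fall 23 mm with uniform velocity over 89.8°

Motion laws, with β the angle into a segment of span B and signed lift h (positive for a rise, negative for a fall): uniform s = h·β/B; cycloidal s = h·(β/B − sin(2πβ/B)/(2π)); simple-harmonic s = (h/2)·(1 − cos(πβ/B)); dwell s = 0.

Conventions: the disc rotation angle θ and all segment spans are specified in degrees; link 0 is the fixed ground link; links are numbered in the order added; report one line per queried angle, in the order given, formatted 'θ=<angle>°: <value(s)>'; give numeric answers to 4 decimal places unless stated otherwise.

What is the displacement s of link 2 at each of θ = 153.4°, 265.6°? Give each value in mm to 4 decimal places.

segment 1 (0° to 34.6°, simple-harmonic, h = 6) is passed completely: s = 0.0000 + (6) = 6.0000
segment 2 (34.6° to 120.6°, dwell): s unchanged at 6.0000
θ = 153.4° falls in segment 3 (120.6° to 222.5°, cycloidal, h = -6): β = 153.4 − 120.6 = 32.8°, B = 101.9°; Δs = -6·(0.3219 − sin(2π·0.3219)/(2π)) = -1.0721; s = 6.0000 − 1.0721 = 4.9279
segment 3 (120.6° to 222.5°, cycloidal, h = -6) is passed completely: s = 6.0000 + (-6) = 0.0000
θ = 265.6° falls in segment 4 (222.5° to 270.2°, cycloidal, h = 23): β = 265.6 − 222.5 = 43.1°, B = 47.7°; Δs = 23·(0.9036 − sin(2π·0.9036)/(2π)) = 22.8667; s = 0.0000 + 22.8667 = 22.8667

θ=153.4°: 4.9279
θ=265.6°: 22.8667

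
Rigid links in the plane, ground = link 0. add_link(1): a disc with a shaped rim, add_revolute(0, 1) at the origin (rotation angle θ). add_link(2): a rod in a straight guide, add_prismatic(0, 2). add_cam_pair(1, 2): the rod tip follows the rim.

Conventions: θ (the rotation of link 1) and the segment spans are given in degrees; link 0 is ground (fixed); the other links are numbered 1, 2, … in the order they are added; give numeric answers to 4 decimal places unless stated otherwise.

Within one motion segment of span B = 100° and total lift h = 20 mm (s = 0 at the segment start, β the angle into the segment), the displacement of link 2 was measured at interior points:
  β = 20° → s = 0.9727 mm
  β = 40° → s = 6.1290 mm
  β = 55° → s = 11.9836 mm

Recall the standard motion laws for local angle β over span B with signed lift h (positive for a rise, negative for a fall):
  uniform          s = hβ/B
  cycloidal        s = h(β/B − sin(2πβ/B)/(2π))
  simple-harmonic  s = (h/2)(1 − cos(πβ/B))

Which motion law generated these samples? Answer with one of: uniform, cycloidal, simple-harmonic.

candidates at β/B = r: uniform s = h·r (linear in β); cycloidal s = h·(r − sin(2πr)/(2π)); simple-harmonic s = (h/2)(1 − cos(πr))
β=20°: printed 0.9727 | uniform 4.0000, cycloidal 0.9727, simple-harmonic 1.9098
β=40°: printed 6.1290 | uniform 8.0000, cycloidal 6.1290, simple-harmonic 6.9098
β=55°: printed 11.9836 | uniform 11.0000, cycloidal 11.9836, simple-harmonic 11.5643
only one law matches every sample → cycloidal

cycloidal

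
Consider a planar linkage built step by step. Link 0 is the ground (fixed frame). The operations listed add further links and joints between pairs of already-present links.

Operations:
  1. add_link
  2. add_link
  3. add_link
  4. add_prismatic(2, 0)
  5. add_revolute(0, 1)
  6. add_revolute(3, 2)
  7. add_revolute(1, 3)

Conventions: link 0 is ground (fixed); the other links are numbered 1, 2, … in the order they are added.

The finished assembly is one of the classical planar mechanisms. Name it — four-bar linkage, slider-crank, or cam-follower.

links: 4 (incl. ground); joints: 3 revolute, 1 prismatic, 0 higher (cam) pair, forming one closed loop
4 links, 3 revolutes + 1 prismatic in one loop → slider-crank

slider-crank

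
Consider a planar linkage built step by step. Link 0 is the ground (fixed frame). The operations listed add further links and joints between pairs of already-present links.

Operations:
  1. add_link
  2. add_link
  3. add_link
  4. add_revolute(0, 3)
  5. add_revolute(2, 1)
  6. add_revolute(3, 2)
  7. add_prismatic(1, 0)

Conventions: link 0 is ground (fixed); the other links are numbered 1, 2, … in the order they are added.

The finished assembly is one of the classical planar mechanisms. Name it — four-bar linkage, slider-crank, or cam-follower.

links: 4 (incl. ground); joints: 3 revolute, 1 prismatic, 0 higher (cam) pair, forming one closed loop
4 links, 3 revolutes + 1 prismatic in one loop → slider-crank

slider-crank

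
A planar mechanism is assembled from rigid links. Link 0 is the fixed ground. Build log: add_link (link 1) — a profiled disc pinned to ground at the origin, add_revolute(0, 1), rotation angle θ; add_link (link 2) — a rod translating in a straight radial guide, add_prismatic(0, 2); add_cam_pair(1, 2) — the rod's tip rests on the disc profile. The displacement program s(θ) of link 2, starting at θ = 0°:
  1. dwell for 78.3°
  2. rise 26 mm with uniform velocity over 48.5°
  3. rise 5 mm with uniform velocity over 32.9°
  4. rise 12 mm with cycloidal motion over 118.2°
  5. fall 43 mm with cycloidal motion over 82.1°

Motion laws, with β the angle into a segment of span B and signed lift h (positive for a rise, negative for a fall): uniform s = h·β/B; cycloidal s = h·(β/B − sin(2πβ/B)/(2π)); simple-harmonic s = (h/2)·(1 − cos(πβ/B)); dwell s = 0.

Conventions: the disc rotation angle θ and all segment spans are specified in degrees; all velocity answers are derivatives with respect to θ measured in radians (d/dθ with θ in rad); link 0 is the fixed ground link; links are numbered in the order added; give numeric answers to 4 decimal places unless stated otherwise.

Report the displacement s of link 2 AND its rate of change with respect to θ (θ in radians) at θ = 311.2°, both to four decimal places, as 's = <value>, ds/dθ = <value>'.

seg 1 [0°–78.3°] dwell: s stays 0.0000
seg 2 [78.3°–126.8°] uniform, h=26: full span → s += 26 → s = 26.0000
seg 3 [126.8°–159.7°] uniform, h=5: full span → s += 5 → s = 31.0000
seg 4 [159.7°–277.9°] cycloidal, h=12: full span → s += 12 → s = 43.0000
seg 5 [277.9°–360°] cycloidal, h=-43: θ=311.2° here. β=33.3, B=82.1. -43·(0.4056 − sin(2π·0.4056)/(2π)) = -13.6157 → s = 29.3843
velocity in seg [277.9°–360°] (cycloidal), θ in radians: β = 33.3° = 0.5812 rad, B = 82.1° = 1.4329 rad; ds/dθ = (h/B)(1 − cos(2πβ/B)) = ((-43)/1.4329)(1 − cos(2π·0.4056)) = -54.892128 mm/rad

s = 29.3843, ds/dθ = -54.8921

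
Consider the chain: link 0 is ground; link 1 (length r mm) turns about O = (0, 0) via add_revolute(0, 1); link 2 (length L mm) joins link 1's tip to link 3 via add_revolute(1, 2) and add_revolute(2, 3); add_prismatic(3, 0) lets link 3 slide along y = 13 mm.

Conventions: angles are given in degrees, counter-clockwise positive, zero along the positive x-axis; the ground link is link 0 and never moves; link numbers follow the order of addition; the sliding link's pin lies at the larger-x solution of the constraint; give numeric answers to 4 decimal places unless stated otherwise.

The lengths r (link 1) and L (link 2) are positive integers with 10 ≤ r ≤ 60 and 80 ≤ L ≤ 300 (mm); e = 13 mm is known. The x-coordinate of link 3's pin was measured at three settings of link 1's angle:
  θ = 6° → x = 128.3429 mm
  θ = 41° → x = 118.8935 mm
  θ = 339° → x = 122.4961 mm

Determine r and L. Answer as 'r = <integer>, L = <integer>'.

constraint per measurement: (x − r cos θ)² + (r sin θ − e)² = L²
subtracting the θ₁ and θ₂ equations cancels the r² and L² terms:
r = (x₁² − x₂²) / (2[(x₁cos θ₁ + e sin θ₁) − (x₂cos θ₂ + e sin θ₂)]) = 38.0001 → r = 38
L² = (x₁ − r cos θ₁)² + (r sin θ₁ − e)² = 8280.9992 → L = 91.0000 → L = 91
check at θ₃=339°: x = 122.4961 (printed 122.4961) ✓

r = 38, L = 91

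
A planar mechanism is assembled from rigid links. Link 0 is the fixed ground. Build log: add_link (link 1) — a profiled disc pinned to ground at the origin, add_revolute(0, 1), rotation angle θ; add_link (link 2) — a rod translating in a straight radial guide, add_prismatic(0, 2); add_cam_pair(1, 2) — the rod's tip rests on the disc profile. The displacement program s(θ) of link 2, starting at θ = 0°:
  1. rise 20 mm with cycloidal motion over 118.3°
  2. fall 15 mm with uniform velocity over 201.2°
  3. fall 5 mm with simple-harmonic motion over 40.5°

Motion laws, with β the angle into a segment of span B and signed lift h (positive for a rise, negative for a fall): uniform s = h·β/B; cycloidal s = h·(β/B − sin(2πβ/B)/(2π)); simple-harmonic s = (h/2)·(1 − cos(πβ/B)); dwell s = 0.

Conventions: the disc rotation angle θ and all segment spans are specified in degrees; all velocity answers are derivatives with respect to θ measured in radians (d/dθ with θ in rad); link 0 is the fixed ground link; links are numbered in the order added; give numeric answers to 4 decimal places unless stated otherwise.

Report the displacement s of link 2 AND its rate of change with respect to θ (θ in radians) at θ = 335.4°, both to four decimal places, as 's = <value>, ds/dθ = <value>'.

seg 1 [0°–118.3°] cycloidal, h=20: full span → s += 20 → s = 20.0000
seg 2 [118.3°–319.5°] uniform, h=-15: full span → s += -15 → s = 5.0000
seg 3 [319.5°–360°] simple-harmonic, h=-5: θ=335.4° here. β=15.9, B=40.5. -5/2·(1 − cos(π·0.3926)) = -1.6723 → s = 3.3277
velocity in seg [319.5°–360°] (simple-harmonic), θ in radians: β = 15.9° = 0.2775 rad, B = 40.5° = 0.7069 rad; ds/dθ = (πh/(2B)) sin(πβ/B) = (π·(-5)/(2·0.7069)) sin(π·0.3926) = -10.484539 mm/rad

s = 3.3277, ds/dθ = -10.4845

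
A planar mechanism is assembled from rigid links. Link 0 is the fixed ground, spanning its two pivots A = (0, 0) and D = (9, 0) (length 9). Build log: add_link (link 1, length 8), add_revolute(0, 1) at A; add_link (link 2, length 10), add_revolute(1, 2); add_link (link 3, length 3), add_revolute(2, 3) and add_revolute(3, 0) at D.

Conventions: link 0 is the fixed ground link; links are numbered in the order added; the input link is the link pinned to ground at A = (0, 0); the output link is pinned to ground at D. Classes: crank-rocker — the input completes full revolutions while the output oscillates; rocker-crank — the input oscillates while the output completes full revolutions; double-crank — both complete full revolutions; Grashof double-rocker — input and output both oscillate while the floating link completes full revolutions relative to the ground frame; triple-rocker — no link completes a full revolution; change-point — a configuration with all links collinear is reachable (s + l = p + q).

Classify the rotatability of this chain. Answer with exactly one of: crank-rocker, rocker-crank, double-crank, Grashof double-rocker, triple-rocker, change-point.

lengths: ground=9, input=8, coupler=10, output=3
sorted: s=3 (shortest), l=10 (longest), p+q=17
s + l = 13 vs p + q = 17
s + l < p + q (Grashof) with shortest = output link → rocker-crank

rocker-crank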